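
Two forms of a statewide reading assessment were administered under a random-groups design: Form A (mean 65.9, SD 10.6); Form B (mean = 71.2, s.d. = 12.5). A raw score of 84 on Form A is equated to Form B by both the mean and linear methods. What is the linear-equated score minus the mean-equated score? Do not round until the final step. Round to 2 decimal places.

Mean-equated: 84 + (71.2 − 65.9) = 89.30
Linear-equated: (12.5/10.6)(84 − 65.9) + 71.2 = 92.544
Difference = 92.544 − 89.30 = 3.24

3.24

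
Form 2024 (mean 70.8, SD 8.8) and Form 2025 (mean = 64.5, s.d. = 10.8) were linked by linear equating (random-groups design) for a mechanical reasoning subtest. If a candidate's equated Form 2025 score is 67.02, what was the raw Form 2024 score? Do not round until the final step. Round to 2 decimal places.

72.85

Invert y = (SD_Y/SD_X)(x − M_X) + M_Y:
x = (SD_X/SD_Y)(y − M_Y) + M_X = (8.8/10.8)(67.02 − 64.5) + 70.8
x = 0.814815 × 2.520 + 70.8 = 72.85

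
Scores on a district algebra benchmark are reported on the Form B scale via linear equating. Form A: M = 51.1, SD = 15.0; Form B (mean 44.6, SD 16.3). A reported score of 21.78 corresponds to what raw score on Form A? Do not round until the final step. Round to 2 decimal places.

30.10

Invert y = (SD_Y/SD_X)(x − M_X) + M_Y:
x = (SD_X/SD_Y)(y − M_Y) + M_X = (15.0/16.3)(21.78 − 44.6) + 51.1
x = 0.920245 × -22.820 + 51.1 = 30.10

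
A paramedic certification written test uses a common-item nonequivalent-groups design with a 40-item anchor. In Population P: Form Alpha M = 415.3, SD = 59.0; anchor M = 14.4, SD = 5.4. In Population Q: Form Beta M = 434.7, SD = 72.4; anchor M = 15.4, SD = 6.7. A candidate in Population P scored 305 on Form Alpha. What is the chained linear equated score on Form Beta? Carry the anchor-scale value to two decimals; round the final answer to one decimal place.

Form Alpha → anchor (Population P): v = (5.4/59.0)(305 − 415.3) + 14.4 = 4.30
anchor → Form Beta (Population Q): y = (72.4/6.7)(4.30 − 15.4) + 434.7 = 314.8

314.8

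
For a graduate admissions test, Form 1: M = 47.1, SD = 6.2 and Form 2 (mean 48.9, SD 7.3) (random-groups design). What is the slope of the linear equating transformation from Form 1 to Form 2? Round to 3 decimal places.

1.177

A = SD_Y / SD_X = 7.3 / 6.2 = 1.177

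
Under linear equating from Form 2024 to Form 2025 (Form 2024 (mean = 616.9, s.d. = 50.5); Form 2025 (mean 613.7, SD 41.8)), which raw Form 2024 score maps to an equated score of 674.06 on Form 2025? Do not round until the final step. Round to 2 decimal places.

Invert y = (SD_Y/SD_X)(x − M_X) + M_Y:
x = (SD_X/SD_Y)(y − M_Y) + M_X = (50.5/41.8)(674.06 − 613.7) + 616.9
x = 1.208134 × 60.360 + 616.9 = 689.82

689.82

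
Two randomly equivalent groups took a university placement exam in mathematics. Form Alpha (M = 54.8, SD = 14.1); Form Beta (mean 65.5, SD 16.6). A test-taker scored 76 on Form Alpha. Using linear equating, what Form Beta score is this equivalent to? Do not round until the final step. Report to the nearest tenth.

90.5

Linear equating: y = (SD_Y/SD_X)(x − M_X) + M_Y
y = (16.6/14.1)(76 − 54.8) + 65.5
y = 1.177305 × 21.2 + 65.5 = 24.9589 + 65.5 = 90.5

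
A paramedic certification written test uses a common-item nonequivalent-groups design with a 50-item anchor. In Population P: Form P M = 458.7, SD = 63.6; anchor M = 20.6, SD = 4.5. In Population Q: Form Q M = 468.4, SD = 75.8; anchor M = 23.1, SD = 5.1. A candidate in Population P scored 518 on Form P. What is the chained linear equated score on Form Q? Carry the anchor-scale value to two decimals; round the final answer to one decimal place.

Form P → anchor (Population P): v = (4.5/63.6)(518 − 458.7) + 20.6 = 24.80
anchor → Form Q (Population Q): y = (75.8/5.1)(24.80 − 23.1) + 468.4 = 493.7

493.7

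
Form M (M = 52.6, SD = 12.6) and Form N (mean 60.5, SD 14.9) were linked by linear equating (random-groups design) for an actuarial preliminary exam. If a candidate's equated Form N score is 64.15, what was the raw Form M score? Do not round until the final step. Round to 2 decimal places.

Invert y = (SD_Y/SD_X)(x − M_X) + M_Y:
x = (SD_X/SD_Y)(y − M_Y) + M_X = (12.6/14.9)(64.15 − 60.5) + 52.6
x = 0.845638 × 3.650 + 52.6 = 55.69

55.69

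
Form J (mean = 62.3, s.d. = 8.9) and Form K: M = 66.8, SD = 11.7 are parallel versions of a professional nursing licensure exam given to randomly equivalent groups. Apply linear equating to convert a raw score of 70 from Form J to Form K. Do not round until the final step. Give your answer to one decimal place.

Linear equating: y = (SD_Y/SD_X)(x − M_X) + M_Y
y = (11.7/8.9)(70 − 62.3) + 66.8
y = 1.314607 × 7.7 + 66.8 = 10.1225 + 66.8 = 76.9

76.9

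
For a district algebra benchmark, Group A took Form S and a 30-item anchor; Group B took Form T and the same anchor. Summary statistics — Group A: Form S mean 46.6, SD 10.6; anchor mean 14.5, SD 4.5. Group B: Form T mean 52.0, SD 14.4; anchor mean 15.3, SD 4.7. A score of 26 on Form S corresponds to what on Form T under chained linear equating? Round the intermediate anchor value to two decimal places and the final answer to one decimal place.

Form S → anchor (Group A): v = (4.5/10.6)(26 − 46.6) + 14.5 = 5.75
anchor → Form T (Group B): y = (14.4/4.7)(5.75 − 15.3) + 52.0 = 22.7

22.7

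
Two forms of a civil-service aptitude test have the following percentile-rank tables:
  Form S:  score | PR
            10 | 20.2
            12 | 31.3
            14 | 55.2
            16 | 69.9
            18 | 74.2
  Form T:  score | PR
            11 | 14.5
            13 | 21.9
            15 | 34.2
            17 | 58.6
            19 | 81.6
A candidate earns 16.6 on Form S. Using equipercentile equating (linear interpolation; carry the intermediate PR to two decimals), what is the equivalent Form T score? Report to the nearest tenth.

PR of 16.6 on Form S: 69.9 + (16.6 − 16)/(18 − 16) × (74.2 − 69.9) = 71.19
On Form T, PR 71.19 falls between score 17 (PR 58.6) and 19 (PR 81.6).
Interpolate: 17 + (71.19 − 58.6)/(81.6 − 58.6) × (19 − 17) = 18.1

18.1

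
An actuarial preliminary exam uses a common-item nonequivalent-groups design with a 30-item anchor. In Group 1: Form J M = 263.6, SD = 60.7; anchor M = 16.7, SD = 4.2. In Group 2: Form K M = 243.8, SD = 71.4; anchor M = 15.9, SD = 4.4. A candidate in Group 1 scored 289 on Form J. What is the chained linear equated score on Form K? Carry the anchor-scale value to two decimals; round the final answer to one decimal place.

285.3

Form J → anchor (Group 1): v = (4.2/60.7)(289 − 263.6) + 16.7 = 18.46
anchor → Form K (Group 2): y = (71.4/4.4)(18.46 − 15.9) + 243.8 = 285.3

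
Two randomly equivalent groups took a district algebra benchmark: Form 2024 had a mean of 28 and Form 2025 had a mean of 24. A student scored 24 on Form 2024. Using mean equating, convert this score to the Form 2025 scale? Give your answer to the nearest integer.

Mean equating: y = x + (M_Y − M_X) = 24 + (24 − 28) = 20

20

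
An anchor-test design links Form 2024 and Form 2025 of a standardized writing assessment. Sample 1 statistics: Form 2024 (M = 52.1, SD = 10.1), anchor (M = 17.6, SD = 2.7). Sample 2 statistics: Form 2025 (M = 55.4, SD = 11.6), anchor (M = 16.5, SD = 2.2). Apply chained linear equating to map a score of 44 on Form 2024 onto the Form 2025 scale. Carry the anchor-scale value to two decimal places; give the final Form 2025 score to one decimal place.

Form 2024 → anchor (Sample 1): v = (2.7/10.1)(44 − 52.1) + 17.6 = 15.43
anchor → Form 2025 (Sample 2): y = (11.6/2.2)(15.43 − 16.5) + 55.4 = 49.8

49.8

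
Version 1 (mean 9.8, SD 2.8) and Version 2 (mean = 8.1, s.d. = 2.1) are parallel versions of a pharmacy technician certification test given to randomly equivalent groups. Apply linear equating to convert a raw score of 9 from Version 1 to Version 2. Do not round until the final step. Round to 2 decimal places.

7.50

Linear equating: y = (SD_Y/SD_X)(x − M_X) + M_Y
y = (2.1/2.8)(9 − 9.8) + 8.1
y = 0.750000 × -0.8 + 8.1 = -0.6000 + 8.1 = 7.50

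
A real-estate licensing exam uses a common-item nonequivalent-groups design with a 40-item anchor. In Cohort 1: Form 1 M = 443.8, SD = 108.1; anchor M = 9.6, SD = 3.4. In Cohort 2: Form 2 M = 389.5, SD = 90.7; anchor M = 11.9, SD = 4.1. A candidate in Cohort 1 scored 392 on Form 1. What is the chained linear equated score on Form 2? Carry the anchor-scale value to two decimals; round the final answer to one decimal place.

Form 1 → anchor (Cohort 1): v = (3.4/108.1)(392 − 443.8) + 9.6 = 7.97
anchor → Form 2 (Cohort 2): y = (90.7/4.1)(7.97 − 11.9) + 389.5 = 302.6

302.6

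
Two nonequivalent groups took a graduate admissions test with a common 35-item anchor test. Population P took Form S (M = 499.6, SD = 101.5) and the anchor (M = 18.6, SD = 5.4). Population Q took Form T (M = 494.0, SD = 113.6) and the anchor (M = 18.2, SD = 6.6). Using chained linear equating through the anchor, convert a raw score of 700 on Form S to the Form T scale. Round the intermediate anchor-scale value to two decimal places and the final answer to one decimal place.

Form S → anchor (Population P): v = (5.4/101.5)(700 − 499.6) + 18.6 = 29.26
anchor → Form T (Population Q): y = (113.6/6.6)(29.26 − 18.2) + 494.0 = 684.4

684.4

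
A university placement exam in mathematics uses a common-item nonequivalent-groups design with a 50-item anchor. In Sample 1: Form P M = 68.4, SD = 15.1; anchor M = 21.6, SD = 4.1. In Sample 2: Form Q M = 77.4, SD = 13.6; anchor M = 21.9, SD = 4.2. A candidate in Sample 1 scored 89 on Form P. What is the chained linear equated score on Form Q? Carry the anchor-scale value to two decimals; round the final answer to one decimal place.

Form P → anchor (Sample 1): v = (4.1/15.1)(89 − 68.4) + 21.6 = 27.19
anchor → Form Q (Sample 2): y = (13.6/4.2)(27.19 − 21.9) + 77.4 = 94.5

94.5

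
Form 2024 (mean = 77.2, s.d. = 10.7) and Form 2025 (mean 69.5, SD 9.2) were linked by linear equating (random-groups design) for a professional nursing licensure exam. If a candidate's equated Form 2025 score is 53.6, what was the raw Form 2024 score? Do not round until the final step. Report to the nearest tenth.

Invert y = (SD_Y/SD_X)(x − M_X) + M_Y:
x = (SD_X/SD_Y)(y − M_Y) + M_X = (10.7/9.2)(53.6 − 69.5) + 77.2
x = 1.163043 × -15.900 + 77.2 = 58.7

58.7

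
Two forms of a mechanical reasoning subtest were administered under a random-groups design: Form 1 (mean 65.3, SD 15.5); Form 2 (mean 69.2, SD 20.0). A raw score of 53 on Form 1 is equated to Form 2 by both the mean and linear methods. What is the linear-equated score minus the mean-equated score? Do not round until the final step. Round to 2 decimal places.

-3.57

Mean-equated: 53 + (69.2 − 65.3) = 56.90
Linear-equated: (20.0/15.5)(53 − 65.3) + 69.2 = 53.329
Difference = 53.329 − 56.90 = -3.57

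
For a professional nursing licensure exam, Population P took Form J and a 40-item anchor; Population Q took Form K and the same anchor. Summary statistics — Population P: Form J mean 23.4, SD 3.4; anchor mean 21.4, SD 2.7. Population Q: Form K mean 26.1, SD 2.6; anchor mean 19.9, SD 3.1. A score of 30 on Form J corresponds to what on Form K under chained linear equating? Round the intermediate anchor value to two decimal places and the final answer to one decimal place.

Form J → anchor (Population P): v = (2.7/3.4)(30 − 23.4) + 21.4 = 26.64
anchor → Form K (Population Q): y = (2.6/3.1)(26.64 − 19.9) + 26.1 = 31.8

31.8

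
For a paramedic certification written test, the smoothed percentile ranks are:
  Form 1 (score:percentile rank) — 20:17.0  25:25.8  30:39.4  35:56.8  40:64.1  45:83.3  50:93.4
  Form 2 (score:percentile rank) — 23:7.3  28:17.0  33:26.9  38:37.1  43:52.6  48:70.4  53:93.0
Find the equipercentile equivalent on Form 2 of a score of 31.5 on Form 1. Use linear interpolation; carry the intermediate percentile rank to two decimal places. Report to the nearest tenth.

PR of 31.5 on Form 1: 39.4 + (31.5 − 30)/(35 − 30) × (56.8 − 39.4) = 44.62
On Form 2, PR 44.62 falls between score 38 (PR 37.1) and 43 (PR 52.6).
Interpolate: 38 + (44.62 − 37.1)/(52.6 − 37.1) × (43 − 38) = 40.4

40.4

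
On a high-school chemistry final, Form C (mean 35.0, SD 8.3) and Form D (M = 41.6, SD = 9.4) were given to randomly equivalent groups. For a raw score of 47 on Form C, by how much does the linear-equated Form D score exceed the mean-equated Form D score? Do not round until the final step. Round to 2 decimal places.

Mean-equated: 47 + (41.6 − 35.0) = 53.60
Linear-equated: (9.4/8.3)(47 − 35.0) + 41.6 = 55.190
Difference = 55.190 − 53.60 = 1.59

1.59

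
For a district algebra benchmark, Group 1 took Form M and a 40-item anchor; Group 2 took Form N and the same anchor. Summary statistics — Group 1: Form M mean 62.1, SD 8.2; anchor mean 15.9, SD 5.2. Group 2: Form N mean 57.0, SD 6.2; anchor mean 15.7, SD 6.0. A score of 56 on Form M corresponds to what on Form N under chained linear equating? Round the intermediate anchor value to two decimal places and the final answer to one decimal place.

Form M → anchor (Group 1): v = (5.2/8.2)(56 − 62.1) + 15.9 = 12.03
anchor → Form N (Group 2): y = (6.2/6.0)(12.03 − 15.7) + 57.0 = 53.2

53.2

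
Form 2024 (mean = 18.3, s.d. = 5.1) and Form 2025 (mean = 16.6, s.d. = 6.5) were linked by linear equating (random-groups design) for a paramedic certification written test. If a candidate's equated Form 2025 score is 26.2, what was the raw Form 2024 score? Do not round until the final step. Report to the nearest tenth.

25.8

Invert y = (SD_Y/SD_X)(x − M_X) + M_Y:
x = (SD_X/SD_Y)(y − M_Y) + M_X = (5.1/6.5)(26.2 − 16.6) + 18.3
x = 0.784615 × 9.600 + 18.3 = 25.8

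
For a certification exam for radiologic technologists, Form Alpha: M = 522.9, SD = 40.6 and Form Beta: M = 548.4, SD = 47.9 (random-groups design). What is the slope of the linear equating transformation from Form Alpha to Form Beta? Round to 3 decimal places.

A = SD_Y / SD_X = 47.9 / 40.6 = 1.180

1.180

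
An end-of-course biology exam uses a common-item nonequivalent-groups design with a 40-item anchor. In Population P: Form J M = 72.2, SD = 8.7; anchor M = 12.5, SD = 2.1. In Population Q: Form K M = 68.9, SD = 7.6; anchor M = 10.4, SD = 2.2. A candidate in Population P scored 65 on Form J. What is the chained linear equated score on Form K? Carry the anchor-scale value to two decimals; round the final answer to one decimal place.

70.1

Form J → anchor (Population P): v = (2.1/8.7)(65 − 72.2) + 12.5 = 10.76
anchor → Form K (Population Q): y = (7.6/2.2)(10.76 − 10.4) + 68.9 = 70.1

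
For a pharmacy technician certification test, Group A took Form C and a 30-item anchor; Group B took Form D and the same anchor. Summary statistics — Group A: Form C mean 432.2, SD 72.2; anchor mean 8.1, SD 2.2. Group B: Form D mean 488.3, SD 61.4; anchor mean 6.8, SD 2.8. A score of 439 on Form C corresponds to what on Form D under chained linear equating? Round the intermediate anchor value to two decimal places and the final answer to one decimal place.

521.4

Form C → anchor (Group A): v = (2.2/72.2)(439 − 432.2) + 8.1 = 8.31
anchor → Form D (Group B): y = (61.4/2.8)(8.31 − 6.8) + 488.3 = 521.4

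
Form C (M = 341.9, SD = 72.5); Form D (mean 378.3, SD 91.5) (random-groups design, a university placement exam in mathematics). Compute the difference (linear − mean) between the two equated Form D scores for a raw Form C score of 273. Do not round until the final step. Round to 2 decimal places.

Mean-equated: 273 + (378.3 − 341.9) = 309.40
Linear-equated: (91.5/72.5)(273 − 341.9) + 378.3 = 291.343
Difference = 291.343 − 309.40 = -18.06

-18.06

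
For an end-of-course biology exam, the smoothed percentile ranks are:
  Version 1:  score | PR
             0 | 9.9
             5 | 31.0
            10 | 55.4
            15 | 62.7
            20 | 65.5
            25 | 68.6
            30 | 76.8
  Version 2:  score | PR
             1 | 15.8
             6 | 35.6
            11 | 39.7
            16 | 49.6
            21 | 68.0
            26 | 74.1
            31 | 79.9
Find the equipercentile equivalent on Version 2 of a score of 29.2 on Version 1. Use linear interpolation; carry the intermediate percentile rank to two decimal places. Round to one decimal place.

27.2

PR of 29.2 on Version 1: 68.6 + (29.2 − 25)/(30 − 25) × (76.8 − 68.6) = 75.49
On Version 2, PR 75.49 falls between score 26 (PR 74.1) and 31 (PR 79.9).
Interpolate: 26 + (75.49 − 74.1)/(79.9 − 74.1) × (31 − 26) = 27.2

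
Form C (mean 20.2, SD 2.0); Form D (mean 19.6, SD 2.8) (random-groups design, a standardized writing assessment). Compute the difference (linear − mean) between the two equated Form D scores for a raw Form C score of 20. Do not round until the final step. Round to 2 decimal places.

-0.08

Mean-equated: 20 + (19.6 − 20.2) = 19.40
Linear-equated: (2.8/2.0)(20 − 20.2) + 19.6 = 19.320
Difference = 19.320 − 19.40 = -0.08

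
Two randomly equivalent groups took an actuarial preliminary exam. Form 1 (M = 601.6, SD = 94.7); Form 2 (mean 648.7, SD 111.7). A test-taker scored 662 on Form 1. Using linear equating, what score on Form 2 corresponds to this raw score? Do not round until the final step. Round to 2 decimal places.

Linear equating: y = (SD_Y/SD_X)(x − M_X) + M_Y
y = (111.7/94.7)(662 − 601.6) + 648.7
y = 1.179514 × 60.4 + 648.7 = 71.2427 + 648.7 = 719.94

719.94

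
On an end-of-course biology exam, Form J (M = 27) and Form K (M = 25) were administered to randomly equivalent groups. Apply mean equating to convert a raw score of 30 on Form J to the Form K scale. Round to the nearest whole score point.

28

Mean equating: y = x + (M_Y − M_X) = 30 + (25 − 27) = 28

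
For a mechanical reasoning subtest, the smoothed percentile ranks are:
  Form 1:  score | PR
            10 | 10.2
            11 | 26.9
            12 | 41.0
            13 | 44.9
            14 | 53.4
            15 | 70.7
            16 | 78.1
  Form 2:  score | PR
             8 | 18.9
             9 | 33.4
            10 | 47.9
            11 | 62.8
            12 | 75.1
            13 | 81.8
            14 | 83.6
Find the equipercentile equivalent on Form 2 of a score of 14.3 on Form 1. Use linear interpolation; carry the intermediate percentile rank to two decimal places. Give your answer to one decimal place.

PR of 14.3 on Form 1: 53.4 + (14.3 − 14)/(15 − 14) × (70.7 − 53.4) = 58.59
On Form 2, PR 58.59 falls between score 10 (PR 47.9) and 11 (PR 62.8).
Interpolate: 10 + (58.59 − 47.9)/(62.8 − 47.9) × (11 − 10) = 10.7

10.7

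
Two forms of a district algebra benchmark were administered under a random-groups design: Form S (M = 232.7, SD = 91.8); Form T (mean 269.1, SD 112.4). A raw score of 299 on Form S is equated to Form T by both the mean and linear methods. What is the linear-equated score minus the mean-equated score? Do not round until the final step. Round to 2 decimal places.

Mean-equated: 299 + (269.1 − 232.7) = 335.40
Linear-equated: (112.4/91.8)(299 − 232.7) + 269.1 = 350.278
Difference = 350.278 − 335.40 = 14.88

14.88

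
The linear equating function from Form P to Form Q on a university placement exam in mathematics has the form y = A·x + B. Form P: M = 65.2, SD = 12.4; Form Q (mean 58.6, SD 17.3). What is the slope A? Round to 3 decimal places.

1.395

A = SD_Y / SD_X = 17.3 / 12.4 = 1.395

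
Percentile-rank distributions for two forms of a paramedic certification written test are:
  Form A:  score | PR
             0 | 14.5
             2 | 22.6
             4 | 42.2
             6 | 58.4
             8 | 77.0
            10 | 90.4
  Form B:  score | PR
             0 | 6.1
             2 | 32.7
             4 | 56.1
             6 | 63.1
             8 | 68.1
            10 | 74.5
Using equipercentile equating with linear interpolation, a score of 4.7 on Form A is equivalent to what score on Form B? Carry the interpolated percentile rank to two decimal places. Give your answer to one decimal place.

3.3

PR of 4.7 on Form A: 42.2 + (4.7 − 4)/(6 − 4) × (58.4 − 42.2) = 47.87
On Form B, PR 47.87 falls between score 2 (PR 32.7) and 4 (PR 56.1).
Interpolate: 2 + (47.87 − 32.7)/(56.1 − 32.7) × (4 − 2) = 3.3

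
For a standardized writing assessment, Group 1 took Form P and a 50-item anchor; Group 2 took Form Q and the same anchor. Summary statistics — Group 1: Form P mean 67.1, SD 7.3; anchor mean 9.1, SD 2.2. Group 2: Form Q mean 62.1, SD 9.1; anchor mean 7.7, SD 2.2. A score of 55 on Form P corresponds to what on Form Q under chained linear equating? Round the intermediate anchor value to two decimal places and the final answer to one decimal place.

52.8

Form P → anchor (Group 1): v = (2.2/7.3)(55 − 67.1) + 9.1 = 5.45
anchor → Form Q (Group 2): y = (9.1/2.2)(5.45 − 7.7) + 62.1 = 52.8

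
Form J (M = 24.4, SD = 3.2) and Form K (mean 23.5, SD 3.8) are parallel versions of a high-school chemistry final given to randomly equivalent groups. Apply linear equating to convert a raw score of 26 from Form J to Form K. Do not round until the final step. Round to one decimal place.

25.4

Linear equating: y = (SD_Y/SD_X)(x − M_X) + M_Y
y = (3.8/3.2)(26 − 24.4) + 23.5
y = 1.187500 × 1.6 + 23.5 = 1.9000 + 23.5 = 25.4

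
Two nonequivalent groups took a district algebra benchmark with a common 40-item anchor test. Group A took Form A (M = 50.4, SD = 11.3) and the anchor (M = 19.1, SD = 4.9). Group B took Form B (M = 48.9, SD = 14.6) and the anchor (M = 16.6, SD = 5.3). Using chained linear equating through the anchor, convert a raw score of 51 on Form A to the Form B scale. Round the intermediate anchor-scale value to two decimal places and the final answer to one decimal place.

56.5

Form A → anchor (Group A): v = (4.9/11.3)(51 − 50.4) + 19.1 = 19.36
anchor → Form B (Group B): y = (14.6/5.3)(19.36 − 16.6) + 48.9 = 56.5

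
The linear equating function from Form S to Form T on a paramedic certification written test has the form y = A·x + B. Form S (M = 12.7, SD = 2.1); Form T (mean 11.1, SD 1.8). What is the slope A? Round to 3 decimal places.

A = SD_Y / SD_X = 1.8 / 2.1 = 0.857

0.857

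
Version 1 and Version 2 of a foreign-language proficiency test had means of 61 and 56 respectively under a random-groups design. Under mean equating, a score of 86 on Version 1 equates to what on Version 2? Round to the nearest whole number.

Mean equating: y = x + (M_Y − M_X) = 86 + (56 − 61) = 81

81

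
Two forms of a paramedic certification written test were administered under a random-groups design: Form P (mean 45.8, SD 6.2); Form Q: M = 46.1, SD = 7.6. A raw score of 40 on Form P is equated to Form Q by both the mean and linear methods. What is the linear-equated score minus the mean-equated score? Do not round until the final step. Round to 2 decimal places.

-1.31

Mean-equated: 40 + (46.1 − 45.8) = 40.30
Linear-equated: (7.6/6.2)(40 − 45.8) + 46.1 = 38.990
Difference = 38.990 − 40.30 = -1.31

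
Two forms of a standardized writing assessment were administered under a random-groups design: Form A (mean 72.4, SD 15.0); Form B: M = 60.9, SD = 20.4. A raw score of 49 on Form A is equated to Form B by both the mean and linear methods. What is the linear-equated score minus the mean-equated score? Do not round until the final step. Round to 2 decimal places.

-8.42

Mean-equated: 49 + (60.9 − 72.4) = 37.50
Linear-equated: (20.4/15.0)(49 − 72.4) + 60.9 = 29.076
Difference = 29.076 − 37.50 = -8.42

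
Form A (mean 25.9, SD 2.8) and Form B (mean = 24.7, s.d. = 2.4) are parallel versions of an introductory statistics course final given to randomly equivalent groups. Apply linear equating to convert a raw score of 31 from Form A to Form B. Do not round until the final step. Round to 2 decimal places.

Linear equating: y = (SD_Y/SD_X)(x − M_X) + M_Y
y = (2.4/2.8)(31 − 25.9) + 24.7
y = 0.857143 × 5.1 + 24.7 = 4.3714 + 24.7 = 29.07

29.07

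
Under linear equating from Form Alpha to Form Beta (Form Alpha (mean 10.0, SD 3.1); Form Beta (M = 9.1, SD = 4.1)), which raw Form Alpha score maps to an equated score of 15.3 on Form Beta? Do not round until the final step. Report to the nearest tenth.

Invert y = (SD_Y/SD_X)(x − M_X) + M_Y:
x = (SD_X/SD_Y)(y − M_Y) + M_X = (3.1/4.1)(15.3 − 9.1) + 10.0
x = 0.756098 × 6.200 + 10.0 = 14.7

14.7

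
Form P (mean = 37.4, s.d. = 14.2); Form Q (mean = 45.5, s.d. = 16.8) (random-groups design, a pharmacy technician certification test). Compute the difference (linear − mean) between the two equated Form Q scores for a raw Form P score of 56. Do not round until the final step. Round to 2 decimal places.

3.41

Mean-equated: 56 + (45.5 − 37.4) = 64.10
Linear-equated: (16.8/14.2)(56 − 37.4) + 45.5 = 67.506
Difference = 67.506 − 64.10 = 3.41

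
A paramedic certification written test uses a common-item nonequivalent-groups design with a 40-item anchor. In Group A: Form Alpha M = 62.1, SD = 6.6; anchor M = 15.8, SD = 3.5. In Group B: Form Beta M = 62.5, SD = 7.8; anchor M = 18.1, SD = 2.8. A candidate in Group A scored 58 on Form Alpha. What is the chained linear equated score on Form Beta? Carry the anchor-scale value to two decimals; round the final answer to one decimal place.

Form Alpha → anchor (Group A): v = (3.5/6.6)(58 − 62.1) + 15.8 = 13.63
anchor → Form Beta (Group B): y = (7.8/2.8)(13.63 − 18.1) + 62.5 = 50.0

50.0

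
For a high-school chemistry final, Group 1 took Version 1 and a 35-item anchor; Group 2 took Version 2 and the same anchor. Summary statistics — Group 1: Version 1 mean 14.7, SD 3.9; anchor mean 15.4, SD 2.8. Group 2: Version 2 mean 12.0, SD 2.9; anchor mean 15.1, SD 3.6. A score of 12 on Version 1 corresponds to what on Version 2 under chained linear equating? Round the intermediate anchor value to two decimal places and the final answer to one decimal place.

Version 1 → anchor (Group 1): v = (2.8/3.9)(12 − 14.7) + 15.4 = 13.46
anchor → Version 2 (Group 2): y = (2.9/3.6)(13.46 − 15.1) + 12.0 = 10.7

10.7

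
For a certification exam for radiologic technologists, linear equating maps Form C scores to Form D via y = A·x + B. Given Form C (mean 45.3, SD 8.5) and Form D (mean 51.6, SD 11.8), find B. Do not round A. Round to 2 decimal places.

A = SD_Y / SD_X = 11.8 / 8.5 = 1.388235
B = M_Y − A·M_X = 51.6 − 1.388235 × 45.3 = -11.29

-11.29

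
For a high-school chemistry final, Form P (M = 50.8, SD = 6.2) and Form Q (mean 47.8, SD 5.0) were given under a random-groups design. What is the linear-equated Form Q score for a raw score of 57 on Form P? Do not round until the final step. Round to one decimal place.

Linear equating: y = (SD_Y/SD_X)(x − M_X) + M_Y
y = (5.0/6.2)(57 − 50.8) + 47.8
y = 0.806452 × 6.2 + 47.8 = 5.0000 + 47.8 = 52.8

52.8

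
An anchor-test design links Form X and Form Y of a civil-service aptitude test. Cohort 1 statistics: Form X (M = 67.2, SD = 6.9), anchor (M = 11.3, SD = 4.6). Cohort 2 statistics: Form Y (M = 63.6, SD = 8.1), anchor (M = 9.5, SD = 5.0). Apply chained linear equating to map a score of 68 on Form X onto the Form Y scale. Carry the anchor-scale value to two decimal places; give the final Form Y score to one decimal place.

Form X → anchor (Cohort 1): v = (4.6/6.9)(68 − 67.2) + 11.3 = 11.83
anchor → Form Y (Cohort 2): y = (8.1/5.0)(11.83 − 9.5) + 63.6 = 67.4

67.4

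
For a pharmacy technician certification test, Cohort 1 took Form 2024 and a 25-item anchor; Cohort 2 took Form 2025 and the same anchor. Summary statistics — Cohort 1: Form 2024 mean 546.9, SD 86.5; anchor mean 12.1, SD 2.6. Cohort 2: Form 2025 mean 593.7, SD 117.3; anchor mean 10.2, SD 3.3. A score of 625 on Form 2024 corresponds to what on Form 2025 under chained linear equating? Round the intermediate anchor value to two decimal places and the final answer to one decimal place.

744.8

Form 2024 → anchor (Cohort 1): v = (2.6/86.5)(625 − 546.9) + 12.1 = 14.45
anchor → Form 2025 (Cohort 2): y = (117.3/3.3)(14.45 − 10.2) + 593.7 = 744.8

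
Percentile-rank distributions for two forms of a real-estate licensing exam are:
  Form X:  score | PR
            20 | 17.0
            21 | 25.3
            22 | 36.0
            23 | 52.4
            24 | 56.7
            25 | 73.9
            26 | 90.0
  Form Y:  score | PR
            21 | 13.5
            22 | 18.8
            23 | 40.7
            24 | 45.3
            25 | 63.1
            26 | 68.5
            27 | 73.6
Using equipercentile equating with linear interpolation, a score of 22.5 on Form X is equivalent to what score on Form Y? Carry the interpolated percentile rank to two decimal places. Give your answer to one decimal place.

PR of 22.5 on Form X: 36.0 + (22.5 − 22)/(23 − 22) × (52.4 − 36.0) = 44.20
On Form Y, PR 44.20 falls between score 23 (PR 40.7) and 24 (PR 45.3).
Interpolate: 23 + (44.20 − 40.7)/(45.3 − 40.7) × (24 − 23) = 23.8

23.8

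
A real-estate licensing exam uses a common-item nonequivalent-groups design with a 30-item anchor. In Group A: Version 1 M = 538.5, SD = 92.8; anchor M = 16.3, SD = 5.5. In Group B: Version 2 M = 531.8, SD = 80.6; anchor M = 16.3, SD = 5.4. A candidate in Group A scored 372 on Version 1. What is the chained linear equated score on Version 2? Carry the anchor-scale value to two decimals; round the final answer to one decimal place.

Version 1 → anchor (Group A): v = (5.5/92.8)(372 − 538.5) + 16.3 = 6.43
anchor → Version 2 (Group B): y = (80.6/5.4)(6.43 − 16.3) + 531.8 = 384.5

384.5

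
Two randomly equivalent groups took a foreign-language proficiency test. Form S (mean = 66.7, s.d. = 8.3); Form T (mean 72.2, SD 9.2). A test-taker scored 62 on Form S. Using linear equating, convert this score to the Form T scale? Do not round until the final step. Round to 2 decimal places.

Linear equating: y = (SD_Y/SD_X)(x − M_X) + M_Y
y = (9.2/8.3)(62 − 66.7) + 72.2
y = 1.108434 × -4.7 + 72.2 = -5.2096 + 72.2 = 66.99

66.99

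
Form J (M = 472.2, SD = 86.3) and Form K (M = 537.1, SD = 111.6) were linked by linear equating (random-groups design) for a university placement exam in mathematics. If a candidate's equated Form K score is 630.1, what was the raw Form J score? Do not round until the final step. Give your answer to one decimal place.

544.1

Invert y = (SD_Y/SD_X)(x − M_X) + M_Y:
x = (SD_X/SD_Y)(y − M_Y) + M_X = (86.3/111.6)(630.1 − 537.1) + 472.2
x = 0.773297 × 93.000 + 472.2 = 544.1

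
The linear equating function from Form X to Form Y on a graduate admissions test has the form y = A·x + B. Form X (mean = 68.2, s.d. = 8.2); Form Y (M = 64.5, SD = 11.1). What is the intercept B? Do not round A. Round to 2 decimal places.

A = SD_Y / SD_X = 11.1 / 8.2 = 1.353659
B = M_Y − A·M_X = 64.5 − 1.353659 × 68.2 = -27.82

-27.82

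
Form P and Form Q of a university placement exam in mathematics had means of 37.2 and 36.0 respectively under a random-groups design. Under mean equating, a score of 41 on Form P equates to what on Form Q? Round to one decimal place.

39.8

Mean equating: y = x + (M_Y − M_X) = 41 + (36.0 − 37.2) = 39.8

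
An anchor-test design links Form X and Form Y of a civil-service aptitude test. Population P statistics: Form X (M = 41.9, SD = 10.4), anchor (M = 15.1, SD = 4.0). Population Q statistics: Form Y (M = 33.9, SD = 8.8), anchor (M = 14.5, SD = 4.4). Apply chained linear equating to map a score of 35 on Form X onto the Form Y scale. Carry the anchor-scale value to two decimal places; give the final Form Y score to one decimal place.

29.8

Form X → anchor (Population P): v = (4.0/10.4)(35 − 41.9) + 15.1 = 12.45
anchor → Form Y (Population Q): y = (8.8/4.4)(12.45 − 14.5) + 33.9 = 29.8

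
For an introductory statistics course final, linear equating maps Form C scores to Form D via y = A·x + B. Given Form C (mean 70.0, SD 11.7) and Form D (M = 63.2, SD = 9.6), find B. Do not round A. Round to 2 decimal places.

A = SD_Y / SD_X = 9.6 / 11.7 = 0.820513
B = M_Y − A·M_X = 63.2 − 0.820513 × 70.0 = 5.76

5.76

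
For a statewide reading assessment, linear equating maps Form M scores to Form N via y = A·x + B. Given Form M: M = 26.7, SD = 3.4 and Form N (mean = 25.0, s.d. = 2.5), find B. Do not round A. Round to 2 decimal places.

A = SD_Y / SD_X = 2.5 / 3.4 = 0.735294
B = M_Y − A·M_X = 25.0 − 0.735294 × 26.7 = 5.37

5.37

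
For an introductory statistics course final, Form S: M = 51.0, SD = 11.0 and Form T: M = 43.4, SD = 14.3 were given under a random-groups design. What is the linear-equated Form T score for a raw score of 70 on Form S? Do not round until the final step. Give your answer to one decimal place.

68.1

Linear equating: y = (SD_Y/SD_X)(x − M_X) + M_Y
y = (14.3/11.0)(70 − 51.0) + 43.4
y = 1.300000 × 19.0 + 43.4 = 24.7000 + 43.4 = 68.1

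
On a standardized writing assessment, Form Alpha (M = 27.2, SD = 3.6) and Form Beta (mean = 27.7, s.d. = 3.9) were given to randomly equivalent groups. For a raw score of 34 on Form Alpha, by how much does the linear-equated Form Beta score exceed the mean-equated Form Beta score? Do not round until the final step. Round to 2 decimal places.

0.57

Mean-equated: 34 + (27.7 − 27.2) = 34.50
Linear-equated: (3.9/3.6)(34 − 27.2) + 27.7 = 35.067
Difference = 35.067 − 34.50 = 0.57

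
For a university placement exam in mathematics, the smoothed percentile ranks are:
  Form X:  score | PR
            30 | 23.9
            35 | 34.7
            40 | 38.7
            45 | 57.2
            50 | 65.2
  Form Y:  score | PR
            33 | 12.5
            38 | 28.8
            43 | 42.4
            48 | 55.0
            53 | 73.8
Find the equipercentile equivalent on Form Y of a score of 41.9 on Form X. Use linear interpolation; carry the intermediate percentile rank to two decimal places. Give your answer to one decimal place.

44.3

PR of 41.9 on Form X: 38.7 + (41.9 − 40)/(45 − 40) × (57.2 − 38.7) = 45.73
On Form Y, PR 45.73 falls between score 43 (PR 42.4) and 48 (PR 55.0).
Interpolate: 43 + (45.73 − 42.4)/(55.0 − 42.4) × (48 − 43) = 44.3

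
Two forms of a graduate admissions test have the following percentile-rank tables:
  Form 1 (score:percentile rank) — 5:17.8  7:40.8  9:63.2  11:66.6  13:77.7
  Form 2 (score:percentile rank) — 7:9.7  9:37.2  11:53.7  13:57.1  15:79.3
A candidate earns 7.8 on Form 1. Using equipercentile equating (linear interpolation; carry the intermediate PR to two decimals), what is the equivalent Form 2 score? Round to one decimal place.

10.5

PR of 7.8 on Form 1: 40.8 + (7.8 − 7)/(9 − 7) × (63.2 − 40.8) = 49.76
On Form 2, PR 49.76 falls between score 9 (PR 37.2) and 11 (PR 53.7).
Interpolate: 9 + (49.76 − 37.2)/(53.7 − 37.2) × (11 − 9) = 10.5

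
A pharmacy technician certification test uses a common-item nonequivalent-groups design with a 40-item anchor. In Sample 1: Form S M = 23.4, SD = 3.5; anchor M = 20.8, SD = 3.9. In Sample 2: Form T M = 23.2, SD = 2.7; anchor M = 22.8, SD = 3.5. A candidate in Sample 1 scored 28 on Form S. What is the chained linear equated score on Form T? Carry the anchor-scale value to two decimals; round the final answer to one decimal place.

25.6

Form S → anchor (Sample 1): v = (3.9/3.5)(28 − 23.4) + 20.8 = 25.93
anchor → Form T (Sample 2): y = (2.7/3.5)(25.93 − 22.8) + 23.2 = 25.6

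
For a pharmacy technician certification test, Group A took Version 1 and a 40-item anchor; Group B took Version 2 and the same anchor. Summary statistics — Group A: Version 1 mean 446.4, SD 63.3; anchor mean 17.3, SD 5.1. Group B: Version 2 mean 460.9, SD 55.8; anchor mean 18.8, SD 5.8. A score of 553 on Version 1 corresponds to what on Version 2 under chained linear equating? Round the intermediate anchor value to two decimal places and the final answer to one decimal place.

Version 1 → anchor (Group A): v = (5.1/63.3)(553 − 446.4) + 17.3 = 25.89
anchor → Version 2 (Group B): y = (55.8/5.8)(25.89 − 18.8) + 460.9 = 529.1

529.1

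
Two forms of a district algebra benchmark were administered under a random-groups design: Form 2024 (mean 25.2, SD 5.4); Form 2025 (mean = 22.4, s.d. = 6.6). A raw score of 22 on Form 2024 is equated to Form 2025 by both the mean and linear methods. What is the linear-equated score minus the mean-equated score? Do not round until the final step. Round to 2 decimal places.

Mean-equated: 22 + (22.4 − 25.2) = 19.20
Linear-equated: (6.6/5.4)(22 − 25.2) + 22.4 = 18.489
Difference = 18.489 − 19.20 = -0.71

-0.71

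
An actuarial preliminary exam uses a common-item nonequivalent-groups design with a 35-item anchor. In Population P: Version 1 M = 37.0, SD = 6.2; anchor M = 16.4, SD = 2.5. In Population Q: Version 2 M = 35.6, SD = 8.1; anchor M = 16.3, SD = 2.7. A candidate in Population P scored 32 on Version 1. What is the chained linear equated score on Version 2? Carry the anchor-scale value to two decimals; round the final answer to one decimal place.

29.8

Version 1 → anchor (Population P): v = (2.5/6.2)(32 − 37.0) + 16.4 = 14.38
anchor → Version 2 (Population Q): y = (8.1/2.7)(14.38 − 16.3) + 35.6 = 29.8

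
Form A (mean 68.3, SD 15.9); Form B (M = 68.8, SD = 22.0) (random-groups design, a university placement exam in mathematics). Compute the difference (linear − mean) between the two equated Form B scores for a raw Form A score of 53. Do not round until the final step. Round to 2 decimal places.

-5.87

Mean-equated: 53 + (68.8 − 68.3) = 53.50
Linear-equated: (22.0/15.9)(53 − 68.3) + 68.8 = 47.630
Difference = 47.630 − 53.50 = -5.87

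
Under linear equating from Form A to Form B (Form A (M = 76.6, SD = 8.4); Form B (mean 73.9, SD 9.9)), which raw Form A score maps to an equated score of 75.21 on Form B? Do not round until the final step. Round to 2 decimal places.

77.71

Invert y = (SD_Y/SD_X)(x − M_X) + M_Y:
x = (SD_X/SD_Y)(y − M_Y) + M_X = (8.4/9.9)(75.21 − 73.9) + 76.6
x = 0.848485 × 1.310 + 76.6 = 77.71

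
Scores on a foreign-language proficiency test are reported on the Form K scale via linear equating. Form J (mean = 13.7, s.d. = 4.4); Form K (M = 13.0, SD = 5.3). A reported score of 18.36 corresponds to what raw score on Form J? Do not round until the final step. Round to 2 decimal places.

18.15

Invert y = (SD_Y/SD_X)(x − M_X) + M_Y:
x = (SD_X/SD_Y)(y − M_Y) + M_X = (4.4/5.3)(18.36 − 13.0) + 13.7
x = 0.830189 × 5.360 + 13.7 = 18.15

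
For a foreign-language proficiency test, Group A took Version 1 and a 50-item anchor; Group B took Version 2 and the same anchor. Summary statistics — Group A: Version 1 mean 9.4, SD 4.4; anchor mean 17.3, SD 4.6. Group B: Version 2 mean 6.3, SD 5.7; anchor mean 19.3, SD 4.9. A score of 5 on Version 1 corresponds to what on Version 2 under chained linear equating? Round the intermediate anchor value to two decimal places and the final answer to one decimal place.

-1.4

Version 1 → anchor (Group A): v = (4.6/4.4)(5 − 9.4) + 17.3 = 12.70
anchor → Version 2 (Group B): y = (5.7/4.9)(12.70 − 19.3) + 6.3 = -1.4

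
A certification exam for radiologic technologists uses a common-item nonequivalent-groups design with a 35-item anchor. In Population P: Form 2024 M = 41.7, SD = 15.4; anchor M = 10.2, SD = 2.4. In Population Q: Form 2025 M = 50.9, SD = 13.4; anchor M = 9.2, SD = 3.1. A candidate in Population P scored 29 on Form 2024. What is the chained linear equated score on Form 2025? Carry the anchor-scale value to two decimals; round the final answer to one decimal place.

Form 2024 → anchor (Population P): v = (2.4/15.4)(29 − 41.7) + 10.2 = 8.22
anchor → Form 2025 (Population Q): y = (13.4/3.1)(8.22 − 9.2) + 50.9 = 46.7

46.7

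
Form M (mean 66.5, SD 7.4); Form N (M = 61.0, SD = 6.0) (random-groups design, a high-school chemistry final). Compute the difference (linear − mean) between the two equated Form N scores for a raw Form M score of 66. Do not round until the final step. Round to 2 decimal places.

0.09

Mean-equated: 66 + (61.0 − 66.5) = 60.50
Linear-equated: (6.0/7.4)(66 − 66.5) + 61.0 = 60.595
Difference = 60.595 − 60.50 = 0.09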